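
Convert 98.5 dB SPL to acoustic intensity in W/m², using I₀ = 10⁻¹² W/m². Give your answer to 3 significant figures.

0.00708 W/m²

I = I₀·10^(L/10) = 10⁻¹² × 10^(98.5/10) = 10^(-2.150).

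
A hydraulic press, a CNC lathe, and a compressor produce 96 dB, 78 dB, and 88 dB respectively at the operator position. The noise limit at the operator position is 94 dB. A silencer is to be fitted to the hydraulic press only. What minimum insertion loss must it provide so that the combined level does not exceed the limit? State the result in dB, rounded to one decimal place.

3.4 dB

Everything except the hydraulic press sums to 10^(78/10) + 10^(88/10) = 6.941e+08 in linear terms, 88.41 dB.
To meet 94 dB overall, the treated hydraulic press may contribute at most 10^(94/10) − 6.941e+08 = 1.818e+09, i.e. 92.60 dB.
So the hydraulic press must be reduced from 96 to 92.60 dB: IL = 3.40 dB.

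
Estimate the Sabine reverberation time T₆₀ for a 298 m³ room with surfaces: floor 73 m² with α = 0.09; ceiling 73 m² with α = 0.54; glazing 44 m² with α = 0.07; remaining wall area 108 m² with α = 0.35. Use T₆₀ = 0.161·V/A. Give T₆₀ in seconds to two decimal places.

0.55 s

A = Σ Sᵢαᵢ = 73·0.09 + 73·0.54 + 44·0.07 + 108·0.35 = 86.87 m².
T₆₀ = 0.161·V/A = 0.161·298/86.87 = 0.552 s.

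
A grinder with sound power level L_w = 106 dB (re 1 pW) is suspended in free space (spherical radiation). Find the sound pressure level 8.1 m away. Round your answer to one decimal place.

L_p = L_w − 10·log₁₀(4π·r²) with r = 8.1 m.
4π·r² = 824.5 m², 10·log₁₀ of that is 29.162 dB.
L_p = 106 − 29.162 = 76.84 dB.

76.8 dB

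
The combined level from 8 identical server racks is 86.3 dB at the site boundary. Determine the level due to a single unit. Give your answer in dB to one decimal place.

77.3 dB

8 equal contributions raise the level by 10·log₁₀ 8 = 9.031 dB, so each unit alone gives 86.3 − 9.031.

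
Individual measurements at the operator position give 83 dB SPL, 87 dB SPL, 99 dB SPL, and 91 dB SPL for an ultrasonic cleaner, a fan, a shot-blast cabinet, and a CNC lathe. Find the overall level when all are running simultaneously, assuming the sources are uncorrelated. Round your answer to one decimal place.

100.0 dB SPL

For uncorrelated sources the intensities add, so convert each level to linear form, sum, and take 10·log₁₀ of the total.
Σ 10^(L/10) = 10^(83/10) + 10^(87/10) + 10^(99/10) + 10^(91/10) = 9.903e+09.
L_total = 10·log₁₀(9.903e+09) = 99.96 dB SPL.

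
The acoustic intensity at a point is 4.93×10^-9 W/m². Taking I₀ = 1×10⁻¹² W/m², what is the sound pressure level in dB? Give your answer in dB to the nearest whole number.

37 dB

I/I₀ = 4.93×10^-9/10⁻¹² = 4.93×10^3, and L = 10·log₁₀(I/I₀).
L = 10·(0.6928 + 3) = 36.93 dB.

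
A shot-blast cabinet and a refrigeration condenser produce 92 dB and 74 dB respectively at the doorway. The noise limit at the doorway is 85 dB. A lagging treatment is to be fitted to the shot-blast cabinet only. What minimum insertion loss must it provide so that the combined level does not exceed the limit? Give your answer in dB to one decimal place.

The untreated sources together contribute 10^(74/10) = 2.512e+07, i.e. 74.00 dB.
The limit corresponds to 10^(85/10) = 3.162e+08; subtracting the fixed part leaves 2.911e+08 for the shot-blast cabinet, i.e. 84.64 dB.
So the shot-blast cabinet must be reduced from 92 to 84.64 dB: IL = 7.36 dB.

7.4 dB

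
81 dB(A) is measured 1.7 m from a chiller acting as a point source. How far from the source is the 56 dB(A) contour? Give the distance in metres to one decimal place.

For a point source L₁ − L₂ = 20·log₁₀(r₂/r₁), so r₂ = r₁·10^((L₁−L₂)/20).
r₂ = 1.7·10^((81−56)/20) = 1.7·10^(25.0/20) = 30.23 m.

30.2 m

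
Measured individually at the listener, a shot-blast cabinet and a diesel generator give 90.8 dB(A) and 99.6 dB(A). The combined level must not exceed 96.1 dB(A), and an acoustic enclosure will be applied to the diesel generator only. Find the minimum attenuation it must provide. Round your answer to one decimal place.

5.0 dB

The untreated sources together contribute 10^(90.8/10) = 1.202e+09, i.e. 90.80 dB(A).
The limit corresponds to 10^(96.1/10) = 4.074e+09; subtracting the fixed part leaves 2.872e+09 for the diesel generator, i.e. 94.58 dB(A).
So the diesel generator must be reduced from 99.6 to 94.58 dB(A): IL = 5.02 dB.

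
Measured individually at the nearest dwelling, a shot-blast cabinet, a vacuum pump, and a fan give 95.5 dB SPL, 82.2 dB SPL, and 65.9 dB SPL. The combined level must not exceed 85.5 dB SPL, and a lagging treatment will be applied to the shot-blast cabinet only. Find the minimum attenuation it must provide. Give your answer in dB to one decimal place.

Everything except the shot-blast cabinet sums to 10^(82.2/10) + 10^(65.9/10) = 1.698e+08 in linear terms, 82.30 dB SPL.
To meet 85.5 dB SPL overall, the treated shot-blast cabinet may contribute at most 10^(85.5/10) − 1.698e+08 = 1.850e+08, i.e. 82.67 dB SPL.
So the shot-blast cabinet must be reduced from 95.5 to 82.67 dB SPL: IL = 12.83 dB.

12.8 dB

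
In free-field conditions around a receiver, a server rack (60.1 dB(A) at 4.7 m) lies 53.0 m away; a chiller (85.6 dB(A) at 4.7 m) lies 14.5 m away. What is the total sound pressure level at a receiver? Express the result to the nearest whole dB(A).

Propagate each source to the receiver with L = L_ref − 20·log₁₀(r/r_ref), then add intensities.
server rack: 60.1 − 20·log₁₀(53.0/4.7) = 60.1 − 21.04 = 39.06 dB(A).
chiller: 85.6 − 20·log₁₀(14.5/4.7) = 85.6 − 9.79 = 75.81 dB(A).
Σ 10^(L/10) = 3.815e+07 → L_total = 10·log₁₀(3.815e+07) = 75.82 dB(A).

76 dB(A)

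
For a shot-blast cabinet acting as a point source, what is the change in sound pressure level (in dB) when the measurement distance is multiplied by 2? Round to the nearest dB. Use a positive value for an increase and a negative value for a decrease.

-6 dB

A point source loses 6 dB per doubling of distance; generally ΔL = −20·log₁₀(r₂/r₁).
ΔL = −20·log₁₀(2) = -6.02 dB.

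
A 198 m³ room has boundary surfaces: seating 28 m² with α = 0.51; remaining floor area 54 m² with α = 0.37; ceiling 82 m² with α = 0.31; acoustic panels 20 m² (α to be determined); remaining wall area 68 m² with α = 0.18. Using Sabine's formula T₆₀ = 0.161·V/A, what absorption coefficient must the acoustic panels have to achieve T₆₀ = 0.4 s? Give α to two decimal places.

From T₆₀ = 0.161·V/A, the target T₆₀ = 0.4 s needs A = 0.161·198/0.4 = 79.69 m².
Absorption from the other surfaces = 28·0.51 + 54·0.37 + 82·0.31 + 68·0.18 = 71.92 m², so the acoustic panels must supply 7.77 m² over 20 m².
α = 7.77/20 = 0.389.

0.39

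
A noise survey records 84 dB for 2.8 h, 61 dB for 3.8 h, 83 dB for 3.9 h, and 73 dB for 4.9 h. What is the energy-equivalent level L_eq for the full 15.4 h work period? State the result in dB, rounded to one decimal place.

80.1 dB

L_eq = 10·log₁₀[(1/T)·Σ tᵢ·10^(Lᵢ/10)] with T = 15.4 h.
Σ tᵢ·10^(Lᵢ/10) = 2.8·10^(84/10) + 3.8·10^(61/10) + 3.9·10^(83/10) + 4.9·10^(73/10) = 1.584e+09.
L_eq = 10·log₁₀(1.584e+09/15.4) = 80.12 dB.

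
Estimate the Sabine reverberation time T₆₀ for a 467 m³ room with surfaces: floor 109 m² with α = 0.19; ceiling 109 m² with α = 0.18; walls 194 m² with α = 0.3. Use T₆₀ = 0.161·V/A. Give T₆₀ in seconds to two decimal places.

Total absorption A = 109·0.19 + 109·0.18 + 194·0.3 = 98.53 m² sabins.
T₆₀ = 0.161 × 467 / 98.53 = 0.763 s.

0.76 s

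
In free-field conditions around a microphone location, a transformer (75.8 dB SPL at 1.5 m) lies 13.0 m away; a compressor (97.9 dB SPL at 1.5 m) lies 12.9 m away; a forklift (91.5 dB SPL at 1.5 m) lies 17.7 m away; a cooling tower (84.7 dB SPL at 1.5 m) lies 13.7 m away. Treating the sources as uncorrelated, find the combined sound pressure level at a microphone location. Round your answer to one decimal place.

79.9 dB SPL

First find each source's level at the receiver (point-source: −20·log₁₀(r/r_ref)), then combine on an intensity basis.
transformer: 75.8 − 20·log₁₀(13.0/1.5) = 75.8 − 18.76 = 57.04 dB SPL.
compressor: 97.9 − 20·log₁₀(12.9/1.5) = 97.9 − 18.69 = 79.21 dB SPL.
forklift: 91.5 − 20·log₁₀(17.7/1.5) = 91.5 − 21.44 = 70.06 dB SPL.
cooling tower: 84.7 − 20·log₁₀(13.7/1.5) = 84.7 − 19.21 = 65.49 dB SPL.
Σ 10^(L/10) = 9.756e+07 → L_total = 10·log₁₀(9.756e+07) = 79.89 dB SPL.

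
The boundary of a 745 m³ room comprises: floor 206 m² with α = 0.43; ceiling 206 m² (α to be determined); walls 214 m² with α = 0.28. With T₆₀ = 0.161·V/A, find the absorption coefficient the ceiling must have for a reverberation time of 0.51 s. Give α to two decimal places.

0.42

A = 0.161·V/T₆₀ = 0.161·745/0.51 = 235.19 m² sabins.
Absorption from the other surfaces = 206·0.43 + 214·0.28 = 148.50 m², so the ceiling must supply 86.69 m² over 206 m².
α = 86.69/206 = 0.421.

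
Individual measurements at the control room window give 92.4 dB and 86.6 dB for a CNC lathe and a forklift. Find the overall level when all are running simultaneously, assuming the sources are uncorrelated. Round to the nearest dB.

For uncorrelated sources the intensities add, so convert each level to linear form, sum, and take 10·log₁₀ of the total.
Σ 10^(L/10) = 10^(92.4/10) + 10^(86.6/10) = 2.195e+09.
L_total = 10·log₁₀(2.195e+09) = 93.41 dB.

93 dB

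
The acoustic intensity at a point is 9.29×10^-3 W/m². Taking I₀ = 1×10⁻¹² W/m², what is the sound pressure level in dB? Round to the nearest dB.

Dividing by I₀ shifts the exponent by 12: I/I₀ = 9.29×10^9.
L = 10·(0.9680 + 9) = 99.68 dB.

100 dB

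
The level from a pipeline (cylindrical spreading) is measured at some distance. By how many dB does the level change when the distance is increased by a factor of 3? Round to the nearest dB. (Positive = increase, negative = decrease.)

Line-source spreading: ΔL = −10·log₁₀(r₂/r₁).
ΔL = −10·log₁₀(3) = -4.77 dB.

-5 dB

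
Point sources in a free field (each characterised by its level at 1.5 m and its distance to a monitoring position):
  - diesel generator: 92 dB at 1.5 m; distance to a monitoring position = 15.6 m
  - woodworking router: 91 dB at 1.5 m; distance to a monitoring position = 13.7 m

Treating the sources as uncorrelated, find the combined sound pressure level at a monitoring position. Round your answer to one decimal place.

Propagate each source to the receiver with L = L_ref − 20·log₁₀(r/r_ref), then add intensities.
diesel generator: 92 − 20·log₁₀(15.6/1.5) = 92 − 20.34 = 71.66 dB.
woodworking router: 91 − 20·log₁₀(13.7/1.5) = 91 − 19.21 = 71.79 dB.
Σ 10^(L/10) = 2.975e+07 → L_total = 10·log₁₀(2.975e+07) = 74.73 dB.

74.7 dB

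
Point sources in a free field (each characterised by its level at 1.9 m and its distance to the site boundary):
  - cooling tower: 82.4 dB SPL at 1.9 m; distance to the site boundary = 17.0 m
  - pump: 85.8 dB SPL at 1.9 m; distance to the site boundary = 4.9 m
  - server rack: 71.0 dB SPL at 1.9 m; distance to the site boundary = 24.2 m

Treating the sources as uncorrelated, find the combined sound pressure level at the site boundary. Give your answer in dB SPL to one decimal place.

First find each source's level at the receiver (point-source: −20·log₁₀(r/r_ref)), then combine on an intensity basis.
cooling tower: 82.4 − 20·log₁₀(17.0/1.9) = 82.4 − 19.03 = 63.37 dB SPL.
pump: 85.8 − 20·log₁₀(4.9/1.9) = 85.8 − 8.23 = 77.57 dB SPL.
server rack: 71.0 − 20·log₁₀(24.2/1.9) = 71.0 − 22.10 = 48.90 dB SPL.
Σ 10^(L/10) = 5.941e+07 → L_total = 10·log₁₀(5.941e+07) = 77.74 dB SPL.

77.7 dB SPL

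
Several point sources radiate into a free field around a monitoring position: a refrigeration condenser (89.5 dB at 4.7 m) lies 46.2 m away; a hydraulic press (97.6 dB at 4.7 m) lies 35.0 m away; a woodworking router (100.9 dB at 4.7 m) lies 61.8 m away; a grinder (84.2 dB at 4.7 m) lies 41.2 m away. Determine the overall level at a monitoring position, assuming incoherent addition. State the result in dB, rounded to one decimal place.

Propagate each source to the receiver with L = L_ref − 20·log₁₀(r/r_ref), then add intensities.
refrigeration condenser: 89.5 − 20·log₁₀(46.2/4.7) = 89.5 − 19.85 = 69.65 dB.
hydraulic press: 97.6 − 20·log₁₀(35.0/4.7) = 97.6 − 17.44 = 80.16 dB.
woodworking router: 100.9 − 20·log₁₀(61.8/4.7) = 100.9 − 22.38 = 78.52 dB.
grinder: 84.2 − 20·log₁₀(41.2/4.7) = 84.2 − 18.86 = 65.34 dB.
Σ 10^(L/10) = 1.876e+08 → L_total = 10·log₁₀(1.876e+08) = 82.73 dB.

82.7 dB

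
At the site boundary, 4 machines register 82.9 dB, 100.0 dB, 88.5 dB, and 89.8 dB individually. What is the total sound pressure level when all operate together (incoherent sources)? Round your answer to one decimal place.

100.7 dB

For uncorrelated sources the intensities add, so convert each level to linear form, sum, and take 10·log₁₀ of the total.
Σ 10^(L/10) = 10^(82.9/10) + 10^(100.0/10) + 10^(88.5/10) + 10^(89.8/10) = 1.186e+10.
L_total = 10·log₁₀(1.186e+10) = 100.74 dB.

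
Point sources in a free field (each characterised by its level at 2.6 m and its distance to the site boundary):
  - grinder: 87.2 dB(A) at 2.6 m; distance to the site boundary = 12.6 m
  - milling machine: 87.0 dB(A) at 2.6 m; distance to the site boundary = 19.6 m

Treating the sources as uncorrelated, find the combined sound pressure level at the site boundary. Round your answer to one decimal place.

Propagate each source to the receiver with L = L_ref − 20·log₁₀(r/r_ref), then add intensities.
grinder: 87.2 − 20·log₁₀(12.6/2.6) = 87.2 − 13.71 = 73.49 dB(A).
milling machine: 87.0 − 20·log₁₀(19.6/2.6) = 87.0 − 17.55 = 69.45 dB(A).
Σ 10^(L/10) = 3.117e+07 → L_total = 10·log₁₀(3.117e+07) = 74.94 dB(A).

74.9 dB(A)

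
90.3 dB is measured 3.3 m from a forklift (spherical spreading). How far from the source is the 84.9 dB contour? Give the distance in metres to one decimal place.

6.1 m

The 5.4 dB drop corresponds to a distance ratio of 10^(5.4/20) for a point source.
r₂ = 3.3·10^((90.3−84.9)/20) = 3.3·10^(5.4/20) = 6.14 m.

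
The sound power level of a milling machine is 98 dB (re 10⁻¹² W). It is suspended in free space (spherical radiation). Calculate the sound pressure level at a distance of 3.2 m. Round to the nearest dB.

77 dB

Free-field spherical radiation: L_p = L_w − 10·log₁₀(4π·r²), r = 3.2 m.
4π·r² = 128.7 m², 10·log₁₀ of that is 21.095 dB.
L_p = 98 − 21.095 = 76.90 dB.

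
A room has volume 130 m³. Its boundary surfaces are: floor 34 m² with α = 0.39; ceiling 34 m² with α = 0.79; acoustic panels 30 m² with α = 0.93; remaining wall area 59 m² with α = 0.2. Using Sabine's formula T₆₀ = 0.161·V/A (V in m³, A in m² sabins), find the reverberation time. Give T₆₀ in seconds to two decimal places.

0.26 s

Summing Sᵢαᵢ: 34·0.39 + 34·0.79 + 30·0.93 + 59·0.2 = 79.82 m².
T₆₀ = 0.161·V/A = 0.161·130/79.82 = 0.262 s.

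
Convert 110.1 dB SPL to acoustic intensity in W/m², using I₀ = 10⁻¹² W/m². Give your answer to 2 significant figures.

I = I₀·10^(L/10) = 10⁻¹² × 10^(110.1/10) = 10^(-0.990).

0.10 W/m²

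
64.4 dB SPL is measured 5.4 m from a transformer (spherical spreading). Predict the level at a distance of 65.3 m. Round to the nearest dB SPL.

43 dB SPL

Point-source attenuation: ΔL = 20·log₁₀(r₂/r₁) = 20·log₁₀(65.3/5.4) = 21.650 dB.
L₂ = 64.4 − 20·log₁₀(65.3/5.4) = 64.4 − 21.650 = 42.75 dB SPL.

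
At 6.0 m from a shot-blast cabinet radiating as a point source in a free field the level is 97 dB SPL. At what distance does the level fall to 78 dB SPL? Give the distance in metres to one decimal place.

53.5 m

For a point source L₁ − L₂ = 20·log₁₀(r₂/r₁), so r₂ = r₁·10^((L₁−L₂)/20).
r₂ = 6.0·10^((97−78)/20) = 6.0·10^(19.0/20) = 53.48 m.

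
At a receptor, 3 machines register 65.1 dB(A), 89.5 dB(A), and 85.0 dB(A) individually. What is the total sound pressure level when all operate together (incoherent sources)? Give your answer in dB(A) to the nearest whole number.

91 dB(A)

Incoherent sources combine by intensity addition: L_total = 10·log₁₀(Σ 10^(L_i/10)).
Σ 10^(L/10) = 10^(65.1/10) + 10^(89.5/10) + 10^(85.0/10) = 1.211e+09.
L_total = 10·log₁₀(1.211e+09) = 90.83 dB(A).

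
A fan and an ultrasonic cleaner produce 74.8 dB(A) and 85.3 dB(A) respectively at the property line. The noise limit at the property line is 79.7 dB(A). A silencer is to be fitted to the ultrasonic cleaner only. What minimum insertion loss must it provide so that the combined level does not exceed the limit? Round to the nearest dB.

Everything except the ultrasonic cleaner sums to 10^(74.8/10) = 3.020e+07 in linear terms, 74.80 dB(A).
The limit corresponds to 10^(79.7/10) = 9.333e+07; subtracting the fixed part leaves 6.313e+07 for the ultrasonic cleaner, i.e. 78.00 dB(A).
Required insertion loss = 85.3 − 78.00 = 7.30 dB.

7 dB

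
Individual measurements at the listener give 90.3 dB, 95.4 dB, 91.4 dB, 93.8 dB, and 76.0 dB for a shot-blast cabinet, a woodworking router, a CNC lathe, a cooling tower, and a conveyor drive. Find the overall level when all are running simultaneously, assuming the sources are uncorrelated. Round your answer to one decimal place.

For uncorrelated sources the intensities add, so convert each level to linear form, sum, and take 10·log₁₀ of the total.
Σ 10^(L/10) = 10^(90.3/10) + 10^(95.4/10) + 10^(91.4/10) + 10^(93.8/10) + 10^(76.0/10) = 8.358e+09.
L_total = 10·log₁₀(8.358e+09) = 99.22 dB.

99.2 dB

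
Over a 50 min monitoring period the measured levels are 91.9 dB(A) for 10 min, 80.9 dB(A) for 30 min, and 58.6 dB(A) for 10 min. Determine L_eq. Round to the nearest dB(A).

The energy average is taken in the linear domain: L_eq = 10·log₁₀[(Σ tᵢ·10^(Lᵢ/10))/T], T = 50 min.
Σ tᵢ·10^(Lᵢ/10) = 10·10^(91.9/10) + 30·10^(80.9/10) + 10·10^(58.6/10) = 1.919e+10.
L_eq = 10·log₁₀(1.919e+10/50) = 85.84 dB(A).

86 dB(A)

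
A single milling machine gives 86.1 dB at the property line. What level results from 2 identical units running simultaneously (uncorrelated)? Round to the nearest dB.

89 dB

L_total = L₁ + 10·log₁₀ N for N identical incoherent sources.
L_total = 86.1 + 10·log₁₀(2) = 86.1 + 3.010 = 89.11 dB.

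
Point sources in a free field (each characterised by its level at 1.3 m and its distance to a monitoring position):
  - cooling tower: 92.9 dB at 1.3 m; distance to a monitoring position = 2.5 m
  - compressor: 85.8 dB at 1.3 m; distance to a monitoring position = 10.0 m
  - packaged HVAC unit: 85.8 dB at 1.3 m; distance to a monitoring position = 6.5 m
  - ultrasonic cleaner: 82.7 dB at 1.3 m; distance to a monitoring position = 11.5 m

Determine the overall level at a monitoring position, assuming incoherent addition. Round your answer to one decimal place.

First find each source's level at the receiver (point-source: −20·log₁₀(r/r_ref)), then combine on an intensity basis.
cooling tower: 92.9 − 20·log₁₀(2.5/1.3) = 92.9 − 5.68 = 87.22 dB.
compressor: 85.8 − 20·log₁₀(10.0/1.3) = 85.8 − 17.72 = 68.08 dB.
packaged HVAC unit: 85.8 − 20·log₁₀(6.5/1.3) = 85.8 − 13.98 = 71.82 dB.
ultrasonic cleaner: 82.7 − 20·log₁₀(11.5/1.3) = 82.7 − 18.94 = 63.76 dB.
Σ 10^(L/10) = 5.513e+08 → L_total = 10·log₁₀(5.513e+08) = 87.41 dB.

87.4 dB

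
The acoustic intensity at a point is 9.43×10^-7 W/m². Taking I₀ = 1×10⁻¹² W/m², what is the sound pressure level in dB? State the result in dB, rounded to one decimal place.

59.7 dB

L = 10·log₁₀(I/I₀) = 10·log₁₀(9.43×10^-7/10⁻¹²) = 10·log₁₀(9.43×10^5).
L = 10·(0.9745 + 5) = 59.75 dB.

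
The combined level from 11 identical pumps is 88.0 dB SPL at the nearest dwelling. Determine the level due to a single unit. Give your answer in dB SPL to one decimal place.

77.6 dB SPL

11 equal contributions raise the level by 10·log₁₀ 11 = 10.414 dB, so each unit alone gives 88.0 − 10.414.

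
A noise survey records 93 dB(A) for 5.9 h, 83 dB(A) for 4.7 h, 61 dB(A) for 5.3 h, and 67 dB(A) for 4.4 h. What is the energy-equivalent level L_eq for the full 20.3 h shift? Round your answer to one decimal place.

88.0 dB(A)

Weight each interval's intensity by its duration and average over T = 20.3 h:
Σ tᵢ·10^(Lᵢ/10) = 5.9·10^(93/10) + 4.7·10^(83/10) + 5.3·10^(61/10) + 4.4·10^(67/10) = 1.274e+10.
L_eq = 10·log₁₀(1.274e+10/20.3) = 87.98 dB(A).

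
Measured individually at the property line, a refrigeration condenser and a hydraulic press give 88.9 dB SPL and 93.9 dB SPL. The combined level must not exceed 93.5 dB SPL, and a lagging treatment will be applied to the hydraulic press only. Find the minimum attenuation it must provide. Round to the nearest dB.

2 dB

The untreated sources together contribute 10^(88.9/10) = 7.762e+08, i.e. 88.90 dB SPL.
To meet 93.5 dB SPL overall, the treated hydraulic press may contribute at most 10^(93.5/10) − 7.762e+08 = 1.462e+09, i.e. 91.65 dB SPL.
Required insertion loss = 93.9 − 91.65 = 2.25 dB.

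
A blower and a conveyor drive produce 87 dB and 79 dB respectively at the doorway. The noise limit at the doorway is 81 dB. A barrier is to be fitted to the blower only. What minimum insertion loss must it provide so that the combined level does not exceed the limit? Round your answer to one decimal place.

Everything except the blower sums to 10^(79/10) = 7.943e+07 in linear terms, 79.00 dB.
To meet 81 dB overall, the treated blower may contribute at most 10^(81/10) − 7.943e+07 = 4.646e+07, i.e. 76.67 dB.
Required insertion loss = 87 − 76.67 = 10.33 dB.

10.3 dB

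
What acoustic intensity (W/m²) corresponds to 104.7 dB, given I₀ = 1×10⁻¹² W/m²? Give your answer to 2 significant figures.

I = I₀·10^(L/10) = 10⁻¹² × 10^(104.7/10) = 10^(-1.530).

0.030 W/m²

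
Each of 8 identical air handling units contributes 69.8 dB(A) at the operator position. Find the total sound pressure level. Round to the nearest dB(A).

With 8 equal, uncorrelated contributions the intensity is 8× that of one unit, giving a rise of 10·log₁₀ 8.
L_total = 69.8 + 10·log₁₀(8) = 69.8 + 9.031 = 78.83 dB(A).

79 dB(A)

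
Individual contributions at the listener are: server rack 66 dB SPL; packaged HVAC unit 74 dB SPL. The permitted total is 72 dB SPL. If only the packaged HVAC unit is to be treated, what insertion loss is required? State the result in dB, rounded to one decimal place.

Everything except the packaged HVAC unit sums to 10^(66/10) = 3.981e+06 in linear terms, 66.00 dB SPL.
The limit corresponds to 10^(72/10) = 1.585e+07; subtracting the fixed part leaves 1.187e+07 for the packaged HVAC unit, i.e. 70.74 dB SPL.
Required insertion loss = 74 − 70.74 = 3.26 dB.

3.3 dB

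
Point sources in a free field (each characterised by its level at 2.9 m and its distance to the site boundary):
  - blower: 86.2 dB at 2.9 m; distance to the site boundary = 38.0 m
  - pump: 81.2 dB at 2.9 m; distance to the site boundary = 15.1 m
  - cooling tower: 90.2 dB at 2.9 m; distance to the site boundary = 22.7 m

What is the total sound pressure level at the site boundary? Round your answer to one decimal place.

73.9 dB

Propagate each source to the receiver with L = L_ref − 20·log₁₀(r/r_ref), then add intensities.
blower: 86.2 − 20·log₁₀(38.0/2.9) = 86.2 − 22.35 = 63.85 dB.
pump: 81.2 − 20·log₁₀(15.1/2.9) = 81.2 − 14.33 = 66.87 dB.
cooling tower: 90.2 − 20·log₁₀(22.7/2.9) = 90.2 − 17.87 = 72.33 dB.
Σ 10^(L/10) = 2.438e+07 → L_total = 10·log₁₀(2.438e+07) = 73.87 dB.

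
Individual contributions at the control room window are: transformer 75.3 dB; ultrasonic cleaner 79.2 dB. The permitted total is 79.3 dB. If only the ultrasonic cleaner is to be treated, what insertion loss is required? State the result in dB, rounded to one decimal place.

2.1 dB

The untreated sources together contribute 10^(75.3/10) = 3.388e+07, i.e. 75.30 dB.
To meet 79.3 dB overall, the treated ultrasonic cleaner may contribute at most 10^(79.3/10) − 3.388e+07 = 5.123e+07, i.e. 77.10 dB.
Required insertion loss = 79.2 − 77.10 = 2.10 dB.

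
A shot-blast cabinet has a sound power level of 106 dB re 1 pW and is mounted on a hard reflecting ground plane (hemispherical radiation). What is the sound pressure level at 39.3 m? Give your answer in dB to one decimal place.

66.1 dB

L_p = L_w − 10·log₁₀(2π·r²) with r = 39.3 m.
2π·r² = 9704 m², 10·log₁₀ of that is 39.870 dB.
L_p = 106 − 39.870 = 66.13 dB.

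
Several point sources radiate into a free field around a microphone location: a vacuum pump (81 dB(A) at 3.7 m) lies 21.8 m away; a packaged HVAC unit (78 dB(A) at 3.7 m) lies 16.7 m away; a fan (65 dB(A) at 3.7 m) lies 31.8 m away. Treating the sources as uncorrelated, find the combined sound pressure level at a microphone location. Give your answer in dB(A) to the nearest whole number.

First find each source's level at the receiver (point-source: −20·log₁₀(r/r_ref)), then combine on an intensity basis.
vacuum pump: 81 − 20·log₁₀(21.8/3.7) = 81 − 15.41 = 65.59 dB(A).
packaged HVAC unit: 78 − 20·log₁₀(16.7/3.7) = 78 − 13.09 = 64.91 dB(A).
fan: 65 − 20·log₁₀(31.8/3.7) = 65 − 18.68 = 46.32 dB(A).
Σ 10^(L/10) = 6.767e+06 → L_total = 10·log₁₀(6.767e+06) = 68.30 dB(A).

68 dB(A)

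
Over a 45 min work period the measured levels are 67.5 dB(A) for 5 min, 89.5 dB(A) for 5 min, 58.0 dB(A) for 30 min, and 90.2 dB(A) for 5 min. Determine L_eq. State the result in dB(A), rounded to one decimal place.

L_eq = 10·log₁₀[(1/T)·Σ tᵢ·10^(Lᵢ/10)] with T = 45 min.
Σ tᵢ·10^(Lᵢ/10) = 5·10^(67.5/10) + 5·10^(89.5/10) + 30·10^(58.0/10) + 5·10^(90.2/10) = 9.739e+09.
L_eq = 10·log₁₀(9.739e+09/45) = 83.35 dB(A).

83.4 dB(A)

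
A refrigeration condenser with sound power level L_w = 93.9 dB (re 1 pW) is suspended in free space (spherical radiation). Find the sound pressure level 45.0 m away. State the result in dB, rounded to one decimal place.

L_p = L_w − 10·log₁₀(4π·r²) with r = 45.0 m.
4π·r² = 2.545e+04 m², 10·log₁₀ of that is 44.056 dB.
L_p = 93.9 − 44.056 = 49.84 dB.

49.8 dB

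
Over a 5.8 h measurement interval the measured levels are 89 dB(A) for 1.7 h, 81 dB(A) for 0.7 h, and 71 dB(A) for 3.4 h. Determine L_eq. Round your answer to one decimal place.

The energy average is taken in the linear domain: L_eq = 10·log₁₀[(Σ tᵢ·10^(Lᵢ/10))/T], T = 5.8 h.
Σ tᵢ·10^(Lᵢ/10) = 1.7·10^(89/10) + 0.7·10^(81/10) + 3.4·10^(71/10) = 1.481e+09.
L_eq = 10·log₁₀(1.481e+09/5.8) = 84.07 dB(A).

84.1 dB(A)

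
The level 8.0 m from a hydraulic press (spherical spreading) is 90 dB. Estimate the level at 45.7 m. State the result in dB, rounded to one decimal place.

74.9 dB

Point-source attenuation: ΔL = 20·log₁₀(r₂/r₁) = 20·log₁₀(45.7/8.0) = 15.137 dB.
L₂ = 90 − 20·log₁₀(45.7/8.0) = 90 − 15.137 = 74.86 dB.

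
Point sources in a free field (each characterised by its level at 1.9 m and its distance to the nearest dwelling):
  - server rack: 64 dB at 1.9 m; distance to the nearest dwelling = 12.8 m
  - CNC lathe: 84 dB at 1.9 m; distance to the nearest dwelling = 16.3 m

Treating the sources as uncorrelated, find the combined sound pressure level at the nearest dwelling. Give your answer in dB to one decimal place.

65.4 dB

Propagate each source to the receiver with L = L_ref − 20·log₁₀(r/r_ref), then add intensities.
server rack: 64 − 20·log₁₀(12.8/1.9) = 64 − 16.57 = 47.43 dB.
CNC lathe: 84 − 20·log₁₀(16.3/1.9) = 84 − 18.67 = 65.33 dB.
Σ 10^(L/10) = 3.468e+06 → L_total = 10·log₁₀(3.468e+06) = 65.40 dB.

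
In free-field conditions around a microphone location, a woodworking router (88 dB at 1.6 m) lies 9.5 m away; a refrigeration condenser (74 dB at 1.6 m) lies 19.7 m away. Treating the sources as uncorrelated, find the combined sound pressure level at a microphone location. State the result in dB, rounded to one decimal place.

Propagate each source to the receiver with L = L_ref − 20·log₁₀(r/r_ref), then add intensities.
woodworking router: 88 − 20·log₁₀(9.5/1.6) = 88 − 15.47 = 72.53 dB.
refrigeration condenser: 74 − 20·log₁₀(19.7/1.6) = 74 − 21.81 = 52.19 dB.
Σ 10^(L/10) = 1.806e+07 → L_total = 10·log₁₀(1.806e+07) = 72.57 dB.

72.6 dB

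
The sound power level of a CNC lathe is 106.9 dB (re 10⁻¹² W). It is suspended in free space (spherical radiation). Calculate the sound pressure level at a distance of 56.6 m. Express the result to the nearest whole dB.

Free-field spherical radiation: L_p = L_w − 10·log₁₀(4π·r²), r = 56.6 m.
4π·r² = 4.026e+04 m², 10·log₁₀ of that is 46.048 dB.
L_p = 106.9 − 46.048 = 60.85 dB.

61 dB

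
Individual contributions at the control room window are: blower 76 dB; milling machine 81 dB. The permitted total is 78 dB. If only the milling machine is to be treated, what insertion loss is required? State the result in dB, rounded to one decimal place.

7.3 dB

Fixed contribution from the other source: Σ 10^(L/10) = 10^(76/10) = 3.981e+07 (76.00 dB).
The limit corresponds to 10^(78/10) = 6.310e+07; subtracting the fixed part leaves 2.329e+07 for the milling machine, i.e. 73.67 dB.
So the milling machine must be reduced from 81 to 73.67 dB: IL = 7.33 dB.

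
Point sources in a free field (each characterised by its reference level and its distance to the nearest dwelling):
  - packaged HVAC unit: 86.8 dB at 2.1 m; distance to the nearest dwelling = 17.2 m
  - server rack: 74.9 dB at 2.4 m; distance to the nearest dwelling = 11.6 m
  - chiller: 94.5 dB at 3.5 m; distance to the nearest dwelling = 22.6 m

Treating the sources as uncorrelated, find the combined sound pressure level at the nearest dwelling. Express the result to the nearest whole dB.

79 dB

Apply inverse-square spreading to bring every level to the receiver, then sum 10^(L/10).
packaged HVAC unit: 86.8 − 20·log₁₀(17.2/2.1) = 86.8 − 18.27 = 68.53 dB.
server rack: 74.9 − 20·log₁₀(11.6/2.4) = 74.9 − 13.68 = 61.22 dB.
chiller: 94.5 − 20·log₁₀(22.6/3.5) = 94.5 − 16.20 = 78.30 dB.
Σ 10^(L/10) = 7.605e+07 → L_total = 10·log₁₀(7.605e+07) = 78.81 dB.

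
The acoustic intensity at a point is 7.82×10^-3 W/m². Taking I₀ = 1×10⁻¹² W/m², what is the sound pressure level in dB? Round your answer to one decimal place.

Dividing by I₀ shifts the exponent by 12: I/I₀ = 7.82×10^9.
L = 10·(0.8932 + 9) = 98.93 dB.

98.9 dB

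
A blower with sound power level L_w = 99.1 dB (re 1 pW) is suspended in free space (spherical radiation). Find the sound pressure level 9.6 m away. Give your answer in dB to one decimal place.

Free-field spherical radiation: L_p = L_w − 10·log₁₀(4π·r²), r = 9.6 m.
4π·r² = 1158 m², 10·log₁₀ of that is 30.638 dB.
L_p = 99.1 − 30.638 = 68.46 dB.

68.5 dB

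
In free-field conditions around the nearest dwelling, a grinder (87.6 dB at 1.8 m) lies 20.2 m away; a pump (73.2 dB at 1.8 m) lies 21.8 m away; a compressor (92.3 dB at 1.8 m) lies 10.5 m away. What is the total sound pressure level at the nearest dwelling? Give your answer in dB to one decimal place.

77.4 dB

Apply inverse-square spreading to bring every level to the receiver, then sum 10^(L/10).
grinder: 87.6 − 20·log₁₀(20.2/1.8) = 87.6 − 21.00 = 66.60 dB.
pump: 73.2 − 20·log₁₀(21.8/1.8) = 73.2 − 21.66 = 51.54 dB.
compressor: 92.3 − 20·log₁₀(10.5/1.8) = 92.3 − 15.32 = 76.98 dB.
Σ 10^(L/10) = 5.462e+07 → L_total = 10·log₁₀(5.462e+07) = 77.37 dB.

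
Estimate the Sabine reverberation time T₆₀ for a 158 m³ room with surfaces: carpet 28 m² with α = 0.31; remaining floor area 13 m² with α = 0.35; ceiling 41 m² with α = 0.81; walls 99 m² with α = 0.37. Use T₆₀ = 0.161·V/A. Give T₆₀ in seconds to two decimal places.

Summing Sᵢαᵢ: 28·0.31 + 13·0.35 + 41·0.81 + 99·0.37 = 83.07 m².
T₆₀ = 0.161·V/A = 0.161·158/83.07 = 0.306 s.

0.31 s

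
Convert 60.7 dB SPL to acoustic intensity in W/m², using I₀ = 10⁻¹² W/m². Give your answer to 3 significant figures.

1.17e-06 W/m²

L = 10·log₁₀(I/I₀) ⇒ I = I₀·10^(L/10) = 10⁻¹² × 10^6.07.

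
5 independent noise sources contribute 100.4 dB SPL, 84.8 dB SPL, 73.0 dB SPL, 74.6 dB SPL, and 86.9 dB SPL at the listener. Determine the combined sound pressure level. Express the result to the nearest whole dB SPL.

Incoherent sources combine by intensity addition: L_total = 10·log₁₀(Σ 10^(L_i/10)).
Σ 10^(L/10) = 10^(100.4/10) + 10^(84.8/10) + 10^(73.0/10) + 10^(74.6/10) + 10^(86.9/10) = 1.181e+10.
L_total = 10·log₁₀(1.181e+10) = 100.72 dB SPL.

101 dB SPL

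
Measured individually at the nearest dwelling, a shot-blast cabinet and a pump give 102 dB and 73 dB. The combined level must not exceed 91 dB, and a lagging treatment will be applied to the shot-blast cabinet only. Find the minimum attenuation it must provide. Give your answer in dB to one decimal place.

Everything except the shot-blast cabinet sums to 10^(73/10) = 1.995e+07 in linear terms, 73.00 dB.
To meet 91 dB overall, the treated shot-blast cabinet may contribute at most 10^(91/10) − 1.995e+07 = 1.239e+09, i.e. 90.93 dB.
So the shot-blast cabinet must be reduced from 102 to 90.93 dB: IL = 11.07 dB.

11.1 dB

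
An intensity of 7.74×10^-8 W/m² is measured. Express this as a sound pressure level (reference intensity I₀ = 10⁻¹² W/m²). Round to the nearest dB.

49 dB

I/I₀ = 7.74×10^-8/10⁻¹² = 7.74×10^4, and L = 10·log₁₀(I/I₀).
L = 10·(0.8887 + 4) = 48.89 dB.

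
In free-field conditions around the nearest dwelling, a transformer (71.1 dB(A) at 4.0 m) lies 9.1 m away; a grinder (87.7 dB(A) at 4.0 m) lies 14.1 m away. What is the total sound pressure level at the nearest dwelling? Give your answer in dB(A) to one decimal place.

First find each source's level at the receiver (point-source: −20·log₁₀(r/r_ref)), then combine on an intensity basis.
transformer: 71.1 − 20·log₁₀(9.1/4.0) = 71.1 − 7.14 = 63.96 dB(A).
grinder: 87.7 − 20·log₁₀(14.1/4.0) = 87.7 − 10.94 = 76.76 dB(A).
Σ 10^(L/10) = 4.988e+07 → L_total = 10·log₁₀(4.988e+07) = 76.98 dB(A).

77.0 dB(A)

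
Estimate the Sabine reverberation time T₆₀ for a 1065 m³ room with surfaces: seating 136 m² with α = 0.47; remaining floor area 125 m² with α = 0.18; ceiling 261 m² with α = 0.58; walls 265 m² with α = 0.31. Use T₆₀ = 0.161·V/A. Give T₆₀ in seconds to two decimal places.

Total absorption A = 136·0.47 + 125·0.18 + 261·0.58 + 265·0.31 = 319.95 m² sabins.
T₆₀ = 0.161 × 1065 / 319.95 = 0.536 s.

0.54 s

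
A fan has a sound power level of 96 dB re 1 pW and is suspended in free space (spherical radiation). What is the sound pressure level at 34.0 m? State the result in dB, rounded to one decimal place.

L_p = L_w − 10·log₁₀(4π·r²) with r = 34.0 m.
4π·r² = 1.453e+04 m², 10·log₁₀ of that is 41.622 dB.
L_p = 96 − 41.622 = 54.38 dB.

54.4 dB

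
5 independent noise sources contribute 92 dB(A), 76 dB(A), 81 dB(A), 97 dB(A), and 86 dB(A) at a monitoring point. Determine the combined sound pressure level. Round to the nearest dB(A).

99 dB(A)

For uncorrelated sources the intensities add, so convert each level to linear form, sum, and take 10·log₁₀ of the total.
Σ 10^(L/10) = 10^(92/10) + 10^(76/10) + 10^(81/10) + 10^(97/10) + 10^(86/10) = 7.161e+09.
L_total = 10·log₁₀(7.161e+09) = 98.55 dB(A).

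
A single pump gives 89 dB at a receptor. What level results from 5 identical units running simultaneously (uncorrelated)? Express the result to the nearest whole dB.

N identical incoherent sources raise the level by 10·log₁₀ N.
L_total = 89 + 10·log₁₀(5) = 89 + 6.990 = 95.99 dB.

96 dB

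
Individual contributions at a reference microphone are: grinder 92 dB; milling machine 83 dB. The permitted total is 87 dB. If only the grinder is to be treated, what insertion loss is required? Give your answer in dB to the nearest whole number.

7 dB

The untreated sources together contribute 10^(83/10) = 1.995e+08, i.e. 83.00 dB.
The limit corresponds to 10^(87/10) = 5.012e+08; subtracting the fixed part leaves 3.017e+08 for the grinder, i.e. 84.80 dB.
Required insertion loss = 92 − 84.80 = 7.20 dB.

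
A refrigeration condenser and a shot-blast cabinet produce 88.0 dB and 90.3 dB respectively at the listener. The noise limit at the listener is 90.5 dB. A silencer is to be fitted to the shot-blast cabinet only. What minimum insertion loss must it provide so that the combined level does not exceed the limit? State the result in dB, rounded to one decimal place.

The untreated sources together contribute 10^(88.0/10) = 6.310e+08, i.e. 88.00 dB.
The limit corresponds to 10^(90.5/10) = 1.122e+09; subtracting the fixed part leaves 4.911e+08 for the shot-blast cabinet, i.e. 86.91 dB.
Required insertion loss = 90.3 − 86.91 = 3.39 dB.

3.4 dB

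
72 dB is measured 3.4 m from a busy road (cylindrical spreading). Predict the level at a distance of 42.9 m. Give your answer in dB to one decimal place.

61.0 dB

Line-source attenuation: ΔL = 10·log₁₀(r₂/r₁) = 10·log₁₀(42.9/3.4) = 11.010 dB.
L₂ = 72 − 10·log₁₀(42.9/3.4) = 72 − 11.010 = 60.99 dB.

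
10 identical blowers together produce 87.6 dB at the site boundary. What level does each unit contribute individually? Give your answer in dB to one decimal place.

10 equal contributions raise the level by 10·log₁₀ 10 = 10.000 dB, so each unit alone gives 87.6 − 10.000.

77.6 dB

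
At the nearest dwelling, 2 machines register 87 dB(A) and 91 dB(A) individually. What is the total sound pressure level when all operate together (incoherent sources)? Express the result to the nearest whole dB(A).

92 dB(A)

For uncorrelated sources the intensities add, so convert each level to linear form, sum, and take 10·log₁₀ of the total.
Σ 10^(L/10) = 10^(87/10) + 10^(91/10) = 1.760e+09.
L_total = 10·log₁₀(1.760e+09) = 92.46 dB(A).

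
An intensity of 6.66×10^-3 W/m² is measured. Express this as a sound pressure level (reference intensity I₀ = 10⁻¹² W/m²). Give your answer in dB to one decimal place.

98.2 dB

I/I₀ = 6.66×10^-3/10⁻¹² = 6.66×10^9, and L = 10·log₁₀(I/I₀).
L = 10·(0.8235 + 9) = 98.23 dB.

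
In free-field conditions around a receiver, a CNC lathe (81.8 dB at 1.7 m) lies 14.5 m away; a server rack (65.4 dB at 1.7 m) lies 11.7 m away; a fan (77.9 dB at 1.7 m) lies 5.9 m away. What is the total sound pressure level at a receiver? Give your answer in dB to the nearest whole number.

69 dB

First find each source's level at the receiver (point-source: −20·log₁₀(r/r_ref)), then combine on an intensity basis.
CNC lathe: 81.8 − 20·log₁₀(14.5/1.7) = 81.8 − 18.62 = 63.18 dB.
server rack: 65.4 − 20·log₁₀(11.7/1.7) = 65.4 − 16.75 = 48.65 dB.
fan: 77.9 − 20·log₁₀(5.9/1.7) = 77.9 − 10.81 = 67.09 dB.
Σ 10^(L/10) = 7.273e+06 → L_total = 10·log₁₀(7.273e+06) = 68.62 dB.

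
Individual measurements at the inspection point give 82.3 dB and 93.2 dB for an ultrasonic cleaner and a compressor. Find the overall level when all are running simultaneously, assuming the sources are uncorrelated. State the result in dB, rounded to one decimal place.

For uncorrelated sources the intensities add, so convert each level to linear form, sum, and take 10·log₁₀ of the total.
Σ 10^(L/10) = 10^(82.3/10) + 10^(93.2/10) = 2.259e+09.
L_total = 10·log₁₀(2.259e+09) = 93.54 dB.

93.5 dB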